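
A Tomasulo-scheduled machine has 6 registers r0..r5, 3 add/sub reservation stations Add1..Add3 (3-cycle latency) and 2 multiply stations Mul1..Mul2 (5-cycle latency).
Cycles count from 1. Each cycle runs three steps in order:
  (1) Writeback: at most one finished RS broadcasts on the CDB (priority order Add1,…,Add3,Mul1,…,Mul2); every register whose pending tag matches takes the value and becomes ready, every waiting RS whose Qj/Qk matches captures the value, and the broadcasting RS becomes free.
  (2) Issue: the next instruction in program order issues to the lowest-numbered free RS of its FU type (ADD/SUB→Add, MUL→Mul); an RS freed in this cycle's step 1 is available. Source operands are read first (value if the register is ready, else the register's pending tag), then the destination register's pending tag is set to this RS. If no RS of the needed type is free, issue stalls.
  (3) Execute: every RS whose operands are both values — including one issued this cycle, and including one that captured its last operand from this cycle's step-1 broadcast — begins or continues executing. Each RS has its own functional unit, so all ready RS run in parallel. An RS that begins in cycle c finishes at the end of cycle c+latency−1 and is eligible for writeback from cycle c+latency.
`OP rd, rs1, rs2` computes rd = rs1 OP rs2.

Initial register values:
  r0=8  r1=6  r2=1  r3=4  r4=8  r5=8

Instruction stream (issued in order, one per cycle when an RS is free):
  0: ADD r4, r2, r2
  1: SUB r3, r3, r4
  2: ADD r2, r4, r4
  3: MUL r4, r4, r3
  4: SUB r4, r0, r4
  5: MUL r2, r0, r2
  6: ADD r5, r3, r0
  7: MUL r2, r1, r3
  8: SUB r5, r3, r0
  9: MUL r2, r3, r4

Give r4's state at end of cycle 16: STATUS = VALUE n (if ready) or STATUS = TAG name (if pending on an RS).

STATUS = VALUE 4

c1: issue ADD r4<-Add1 | r0:8,r1:6,r2:1,r3:4,r4:Add1,r5:8
c2: issue SUB r3<-Add2 | r0:8,r1:6,r2:1,r3:Add2,r4:Add1,r5:8
c3: issue ADD r2<-Add3 | r0:8,r1:6,r2:Add3,r3:Add2,r4:Add1,r5:8
c4: CDB Add1=2; issue MUL r4<-Mul1 | r0:8,r1:6,r2:Add3,r3:Add2,r4:Mul1,r5:8
c5: issue SUB r4<-Add1 | r0:8,r1:6,r2:Add3,r3:Add2,r4:Add1,r5:8
c6: issue MUL r2<-Mul2 | r0:8,r1:6,r2:Mul2,r3:Add2,r4:Add1,r5:8
c7: CDB Add2=2; issue ADD r5<-Add2 | r0:8,r1:6,r2:Mul2,r3:2,r4:Add1,r5:Add2
c8: CDB Add3=4; stall | r0:8,r1:6,r2:Mul2,r3:2,r4:Add1,r5:Add2
c9: stall | r0:8,r1:6,r2:Mul2,r3:2,r4:Add1,r5:Add2
c10: CDB Add2=10; stall | r0:8,r1:6,r2:Mul2,r3:2,r4:Add1,r5:10
c11: stall | r0:8,r1:6,r2:Mul2,r3:2,r4:Add1,r5:10
c12: CDB Mul1=4; issue MUL r2<-Mul1 | r0:8,r1:6,r2:Mul1,r3:2,r4:Add1,r5:10
c13: CDB Mul2=32; issue SUB r5<-Add2 | r0:8,r1:6,r2:Mul1,r3:2,r4:Add1,r5:Add2
c14: issue MUL r2<-Mul2 | r0:8,r1:6,r2:Mul2,r3:2,r4:Add1,r5:Add2
c15: CDB Add1=4 | r0:8,r1:6,r2:Mul2,r3:2,r4:4,r5:Add2
c16: CDB Add2=-6 | r0:8,r1:6,r2:Mul2,r3:2,r4:4,r5:-6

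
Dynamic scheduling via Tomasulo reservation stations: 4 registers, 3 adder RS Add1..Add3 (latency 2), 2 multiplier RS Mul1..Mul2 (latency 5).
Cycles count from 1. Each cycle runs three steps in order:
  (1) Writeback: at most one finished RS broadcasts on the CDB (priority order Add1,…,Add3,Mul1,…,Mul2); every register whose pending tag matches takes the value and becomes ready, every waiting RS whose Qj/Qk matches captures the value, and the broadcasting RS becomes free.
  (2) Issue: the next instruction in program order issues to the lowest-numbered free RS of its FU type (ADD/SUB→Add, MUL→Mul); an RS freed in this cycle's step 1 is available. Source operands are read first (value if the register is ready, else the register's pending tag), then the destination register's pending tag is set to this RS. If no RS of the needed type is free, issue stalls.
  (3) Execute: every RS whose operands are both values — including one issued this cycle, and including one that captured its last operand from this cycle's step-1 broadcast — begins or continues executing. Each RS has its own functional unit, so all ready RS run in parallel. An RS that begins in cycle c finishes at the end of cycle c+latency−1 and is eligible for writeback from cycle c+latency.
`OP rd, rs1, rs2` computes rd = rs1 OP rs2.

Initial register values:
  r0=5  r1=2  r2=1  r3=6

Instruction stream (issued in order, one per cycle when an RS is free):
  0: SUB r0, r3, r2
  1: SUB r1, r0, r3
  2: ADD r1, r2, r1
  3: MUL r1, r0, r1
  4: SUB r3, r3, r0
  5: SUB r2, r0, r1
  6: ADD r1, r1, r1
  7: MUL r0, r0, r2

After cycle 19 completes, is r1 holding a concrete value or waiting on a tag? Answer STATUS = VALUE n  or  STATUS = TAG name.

STATUS = VALUE 0

cycle 1: issue SUB r0<-Add1 // r0:Add1,r1:2,r2:1,r3:6
cycle 2: issue SUB r1<-Add2 // r0:Add1,r1:Add2,r2:1,r3:6
cycle 3: CDB Add1=5; issue ADD r1<-Add1 // r0:5,r1:Add1,r2:1,r3:6
cycle 4: issue MUL r1<-Mul1 // r0:5,r1:Mul1,r2:1,r3:6
cycle 5: CDB Add2=-1; issue SUB r3<-Add2 // r0:5,r1:Mul1,r2:1,r3:Add2
cycle 6: issue SUB r2<-Add3 // r0:5,r1:Mul1,r2:Add3,r3:Add2
cycle 7: CDB Add1=0; issue ADD r1<-Add1 // r0:5,r1:Add1,r2:Add3,r3:Add2
cycle 8: CDB Add2=1; issue MUL r0<-Mul2 // r0:Mul2,r1:Add1,r2:Add3,r3:1
cycle 9: - // r0:Mul2,r1:Add1,r2:Add3,r3:1
cycle 10: - // r0:Mul2,r1:Add1,r2:Add3,r3:1
cycle 11: - // r0:Mul2,r1:Add1,r2:Add3,r3:1
cycle 12: CDB Mul1=0 // r0:Mul2,r1:Add1,r2:Add3,r3:1
cycle 13: - // r0:Mul2,r1:Add1,r2:Add3,r3:1
cycle 14: CDB Add1=0 // r0:Mul2,r1:0,r2:Add3,r3:1
cycle 15: CDB Add3=5 // r0:Mul2,r1:0,r2:5,r3:1
cycle 16: - // r0:Mul2,r1:0,r2:5,r3:1
cycle 17: - // r0:Mul2,r1:0,r2:5,r3:1
cycle 18: - // r0:Mul2,r1:0,r2:5,r3:1
cycle 19: - // r0:Mul2,r1:0,r2:5,r3:1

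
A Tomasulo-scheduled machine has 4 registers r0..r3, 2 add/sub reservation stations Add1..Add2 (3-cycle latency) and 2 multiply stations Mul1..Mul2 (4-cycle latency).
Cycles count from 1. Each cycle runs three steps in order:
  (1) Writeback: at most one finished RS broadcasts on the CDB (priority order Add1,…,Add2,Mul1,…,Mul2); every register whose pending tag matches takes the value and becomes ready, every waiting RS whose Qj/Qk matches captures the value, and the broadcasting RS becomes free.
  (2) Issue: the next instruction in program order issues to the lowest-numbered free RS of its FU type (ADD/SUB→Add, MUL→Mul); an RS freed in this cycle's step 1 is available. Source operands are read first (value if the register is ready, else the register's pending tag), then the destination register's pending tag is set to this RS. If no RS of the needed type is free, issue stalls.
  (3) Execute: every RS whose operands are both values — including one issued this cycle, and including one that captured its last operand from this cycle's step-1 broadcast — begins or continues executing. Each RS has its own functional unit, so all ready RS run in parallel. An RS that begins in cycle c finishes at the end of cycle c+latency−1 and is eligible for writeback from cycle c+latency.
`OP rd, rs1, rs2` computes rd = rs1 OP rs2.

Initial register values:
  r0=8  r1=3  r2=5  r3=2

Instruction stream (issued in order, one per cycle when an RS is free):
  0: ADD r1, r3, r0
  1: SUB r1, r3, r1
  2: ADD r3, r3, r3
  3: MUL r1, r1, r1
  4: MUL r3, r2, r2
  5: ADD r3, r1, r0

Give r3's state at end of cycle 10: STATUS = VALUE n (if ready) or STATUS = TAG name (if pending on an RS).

cycle 1: issue ADD r1<-Add1 // r0:8,r1:Add1,r2:5,r3:2
cycle 2: issue SUB r1<-Add2 // r0:8,r1:Add2,r2:5,r3:2
cycle 3: stall // r0:8,r1:Add2,r2:5,r3:2
cycle 4: CDB Add1=10; issue ADD r3<-Add1 // r0:8,r1:Add2,r2:5,r3:Add1
cycle 5: issue MUL r1<-Mul1 // r0:8,r1:Mul1,r2:5,r3:Add1
cycle 6: issue MUL r3<-Mul2 // r0:8,r1:Mul1,r2:5,r3:Mul2
cycle 7: CDB Add1=4; issue ADD r3<-Add1 // r0:8,r1:Mul1,r2:5,r3:Add1
cycle 8: CDB Add2=-8 // r0:8,r1:Mul1,r2:5,r3:Add1
cycle 9: - // r0:8,r1:Mul1,r2:5,r3:Add1
cycle 10: CDB Mul2=25 // r0:8,r1:Mul1,r2:5,r3:Add1

STATUS = TAG Add1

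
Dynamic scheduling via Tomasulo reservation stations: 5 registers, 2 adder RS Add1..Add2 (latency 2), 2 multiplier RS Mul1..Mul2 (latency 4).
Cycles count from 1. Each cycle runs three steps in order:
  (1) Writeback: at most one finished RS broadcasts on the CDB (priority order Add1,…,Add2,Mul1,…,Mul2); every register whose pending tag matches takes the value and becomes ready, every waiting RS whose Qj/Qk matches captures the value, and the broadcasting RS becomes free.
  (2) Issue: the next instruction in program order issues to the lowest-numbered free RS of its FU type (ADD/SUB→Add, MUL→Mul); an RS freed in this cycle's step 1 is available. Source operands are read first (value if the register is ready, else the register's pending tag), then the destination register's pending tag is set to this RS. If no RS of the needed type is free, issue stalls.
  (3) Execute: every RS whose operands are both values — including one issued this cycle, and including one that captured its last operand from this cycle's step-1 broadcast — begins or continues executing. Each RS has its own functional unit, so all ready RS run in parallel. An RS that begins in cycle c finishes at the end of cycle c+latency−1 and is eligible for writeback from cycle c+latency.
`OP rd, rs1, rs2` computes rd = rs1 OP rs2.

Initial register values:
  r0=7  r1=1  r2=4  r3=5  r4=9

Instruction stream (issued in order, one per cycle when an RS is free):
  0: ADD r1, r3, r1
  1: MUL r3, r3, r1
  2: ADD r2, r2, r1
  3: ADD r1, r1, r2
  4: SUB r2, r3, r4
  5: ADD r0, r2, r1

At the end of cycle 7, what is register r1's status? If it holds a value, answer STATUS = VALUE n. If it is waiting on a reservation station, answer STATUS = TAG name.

c1: issue ADD r1<-Add1 | r0:7,r1:Add1,r2:4,r3:5,r4:9
c2: issue MUL r3<-Mul1 | r0:7,r1:Add1,r2:4,r3:Mul1,r4:9
c3: CDB Add1=6; issue ADD r2<-Add1 | r0:7,r1:6,r2:Add1,r3:Mul1,r4:9
c4: issue ADD r1<-Add2 | r0:7,r1:Add2,r2:Add1,r3:Mul1,r4:9
c5: CDB Add1=10; issue SUB r2<-Add1 | r0:7,r1:Add2,r2:Add1,r3:Mul1,r4:9
c6: stall | r0:7,r1:Add2,r2:Add1,r3:Mul1,r4:9
c7: CDB Add2=16; issue ADD r0<-Add2 | r0:Add2,r1:16,r2:Add1,r3:Mul1,r4:9

STATUS = VALUE 16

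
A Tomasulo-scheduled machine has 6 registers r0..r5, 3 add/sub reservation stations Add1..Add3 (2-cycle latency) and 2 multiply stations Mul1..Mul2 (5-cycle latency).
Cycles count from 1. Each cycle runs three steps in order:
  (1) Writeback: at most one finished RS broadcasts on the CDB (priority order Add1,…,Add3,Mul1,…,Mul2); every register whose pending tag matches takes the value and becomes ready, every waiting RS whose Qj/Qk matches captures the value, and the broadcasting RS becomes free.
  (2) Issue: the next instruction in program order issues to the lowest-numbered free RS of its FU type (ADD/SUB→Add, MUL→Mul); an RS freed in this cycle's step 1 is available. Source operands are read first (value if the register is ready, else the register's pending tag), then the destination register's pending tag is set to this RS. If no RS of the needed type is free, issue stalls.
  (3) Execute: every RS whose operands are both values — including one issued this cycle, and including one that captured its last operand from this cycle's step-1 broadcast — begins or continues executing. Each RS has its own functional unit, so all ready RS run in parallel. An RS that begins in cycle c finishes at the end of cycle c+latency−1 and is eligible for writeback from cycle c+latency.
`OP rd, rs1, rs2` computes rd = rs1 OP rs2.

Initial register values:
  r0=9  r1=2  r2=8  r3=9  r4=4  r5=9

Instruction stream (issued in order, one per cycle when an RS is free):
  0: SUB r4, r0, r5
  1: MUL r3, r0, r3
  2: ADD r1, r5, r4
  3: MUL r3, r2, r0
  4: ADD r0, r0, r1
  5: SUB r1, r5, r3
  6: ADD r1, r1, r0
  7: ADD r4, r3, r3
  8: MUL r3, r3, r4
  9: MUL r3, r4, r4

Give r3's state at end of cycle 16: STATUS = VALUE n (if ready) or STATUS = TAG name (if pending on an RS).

  c1: issue SUB r4<-Add1  regs: r0:9,r1:2,r2:8,r3:9,r4:Add1,r5:9
  c2: issue MUL r3<-Mul1  regs: r0:9,r1:2,r2:8,r3:Mul1,r4:Add1,r5:9
  c3: CDB Add1=0; issue ADD r1<-Add1  regs: r0:9,r1:Add1,r2:8,r3:Mul1,r4:0,r5:9
  c4: issue MUL r3<-Mul2  regs: r0:9,r1:Add1,r2:8,r3:Mul2,r4:0,r5:9
  c5: CDB Add1=9; issue ADD r0<-Add1  regs: r0:Add1,r1:9,r2:8,r3:Mul2,r4:0,r5:9
  c6: issue SUB r1<-Add2  regs: r0:Add1,r1:Add2,r2:8,r3:Mul2,r4:0,r5:9
  c7: CDB Add1=18; issue ADD r1<-Add1  regs: r0:18,r1:Add1,r2:8,r3:Mul2,r4:0,r5:9
  c8: CDB Mul1=81; issue ADD r4<-Add3  regs: r0:18,r1:Add1,r2:8,r3:Mul2,r4:Add3,r5:9
  c9: CDB Mul2=72; issue MUL r3<-Mul1  regs: r0:18,r1:Add1,r2:8,r3:Mul1,r4:Add3,r5:9
  c10: issue MUL r3<-Mul2  regs: r0:18,r1:Add1,r2:8,r3:Mul2,r4:Add3,r5:9
  c11: CDB Add2=-63  regs: r0:18,r1:Add1,r2:8,r3:Mul2,r4:Add3,r5:9
  c12: CDB Add3=144  regs: r0:18,r1:Add1,r2:8,r3:Mul2,r4:144,r5:9
  c13: CDB Add1=-45  regs: r0:18,r1:-45,r2:8,r3:Mul2,r4:144,r5:9
  c14: -  regs: r0:18,r1:-45,r2:8,r3:Mul2,r4:144,r5:9
  c15: -  regs: r0:18,r1:-45,r2:8,r3:Mul2,r4:144,r5:9
  c16: -  regs: r0:18,r1:-45,r2:8,r3:Mul2,r4:144,r5:9

STATUS = TAG Mul2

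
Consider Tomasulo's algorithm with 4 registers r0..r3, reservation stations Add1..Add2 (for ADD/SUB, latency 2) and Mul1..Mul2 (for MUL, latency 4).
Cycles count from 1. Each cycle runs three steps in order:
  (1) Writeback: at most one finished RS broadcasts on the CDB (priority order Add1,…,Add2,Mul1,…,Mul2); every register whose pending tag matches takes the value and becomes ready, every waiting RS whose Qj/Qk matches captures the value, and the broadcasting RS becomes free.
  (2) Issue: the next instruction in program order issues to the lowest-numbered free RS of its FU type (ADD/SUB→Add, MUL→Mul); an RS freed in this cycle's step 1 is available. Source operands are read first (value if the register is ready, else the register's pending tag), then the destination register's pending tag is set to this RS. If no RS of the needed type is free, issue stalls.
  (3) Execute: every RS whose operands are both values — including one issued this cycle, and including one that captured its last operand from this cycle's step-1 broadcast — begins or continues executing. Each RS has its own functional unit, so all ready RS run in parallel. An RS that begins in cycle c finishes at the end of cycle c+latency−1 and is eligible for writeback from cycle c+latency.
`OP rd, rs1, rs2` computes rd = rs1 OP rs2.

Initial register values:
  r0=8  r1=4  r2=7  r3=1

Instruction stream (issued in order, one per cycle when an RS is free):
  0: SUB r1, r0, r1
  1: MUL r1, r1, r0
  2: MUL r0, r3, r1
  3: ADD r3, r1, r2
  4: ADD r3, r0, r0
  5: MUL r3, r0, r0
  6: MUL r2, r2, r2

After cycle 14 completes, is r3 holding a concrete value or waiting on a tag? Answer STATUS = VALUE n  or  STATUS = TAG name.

cycle 1: issue SUB r1<-Add1 // r0:8,r1:Add1,r2:7,r3:1
cycle 2: issue MUL r1<-Mul1 // r0:8,r1:Mul1,r2:7,r3:1
cycle 3: CDB Add1=4; issue MUL r0<-Mul2 // r0:Mul2,r1:Mul1,r2:7,r3:1
cycle 4: issue ADD r3<-Add1 // r0:Mul2,r1:Mul1,r2:7,r3:Add1
cycle 5: issue ADD r3<-Add2 // r0:Mul2,r1:Mul1,r2:7,r3:Add2
cycle 6: stall // r0:Mul2,r1:Mul1,r2:7,r3:Add2
cycle 7: CDB Mul1=32; issue MUL r3<-Mul1 // r0:Mul2,r1:32,r2:7,r3:Mul1
cycle 8: stall // r0:Mul2,r1:32,r2:7,r3:Mul1
cycle 9: CDB Add1=39; stall // r0:Mul2,r1:32,r2:7,r3:Mul1
cycle 10: stall // r0:Mul2,r1:32,r2:7,r3:Mul1
cycle 11: CDB Mul2=32; issue MUL r2<-Mul2 // r0:32,r1:32,r2:Mul2,r3:Mul1
cycle 12: - // r0:32,r1:32,r2:Mul2,r3:Mul1
cycle 13: CDB Add2=64 // r0:32,r1:32,r2:Mul2,r3:Mul1
cycle 14: - // r0:32,r1:32,r2:Mul2,r3:Mul1

STATUS = TAG Mul1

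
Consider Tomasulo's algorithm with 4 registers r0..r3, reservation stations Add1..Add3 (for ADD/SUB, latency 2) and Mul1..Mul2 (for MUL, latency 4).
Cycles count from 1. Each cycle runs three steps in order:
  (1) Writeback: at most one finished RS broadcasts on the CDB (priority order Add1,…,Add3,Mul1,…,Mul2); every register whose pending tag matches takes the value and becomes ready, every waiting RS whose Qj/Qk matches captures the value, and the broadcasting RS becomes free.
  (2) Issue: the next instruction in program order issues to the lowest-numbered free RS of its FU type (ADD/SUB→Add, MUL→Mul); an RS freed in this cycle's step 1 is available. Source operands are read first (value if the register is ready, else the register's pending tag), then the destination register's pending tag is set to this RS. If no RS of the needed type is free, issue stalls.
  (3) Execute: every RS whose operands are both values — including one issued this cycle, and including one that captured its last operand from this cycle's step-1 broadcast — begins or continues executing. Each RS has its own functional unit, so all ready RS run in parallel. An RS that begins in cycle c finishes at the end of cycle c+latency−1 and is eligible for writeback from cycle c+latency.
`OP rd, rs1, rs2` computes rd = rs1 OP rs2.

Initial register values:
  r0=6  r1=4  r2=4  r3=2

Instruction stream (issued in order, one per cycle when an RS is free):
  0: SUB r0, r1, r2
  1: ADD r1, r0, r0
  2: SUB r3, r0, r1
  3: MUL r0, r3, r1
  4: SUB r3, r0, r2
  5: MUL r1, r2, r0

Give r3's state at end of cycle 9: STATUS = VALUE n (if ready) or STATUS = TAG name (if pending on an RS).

cycle 1: issue SUB r0<-Add1 // r0:Add1,r1:4,r2:4,r3:2
cycle 2: issue ADD r1<-Add2 // r0:Add1,r1:Add2,r2:4,r3:2
cycle 3: CDB Add1=0; issue SUB r3<-Add1 // r0:0,r1:Add2,r2:4,r3:Add1
cycle 4: issue MUL r0<-Mul1 // r0:Mul1,r1:Add2,r2:4,r3:Add1
cycle 5: CDB Add2=0; issue SUB r3<-Add2 // r0:Mul1,r1:0,r2:4,r3:Add2
cycle 6: issue MUL r1<-Mul2 // r0:Mul1,r1:Mul2,r2:4,r3:Add2
cycle 7: CDB Add1=0 // r0:Mul1,r1:Mul2,r2:4,r3:Add2
cycle 8: - // r0:Mul1,r1:Mul2,r2:4,r3:Add2
cycle 9: - // r0:Mul1,r1:Mul2,r2:4,r3:Add2

STATUS = TAG Add2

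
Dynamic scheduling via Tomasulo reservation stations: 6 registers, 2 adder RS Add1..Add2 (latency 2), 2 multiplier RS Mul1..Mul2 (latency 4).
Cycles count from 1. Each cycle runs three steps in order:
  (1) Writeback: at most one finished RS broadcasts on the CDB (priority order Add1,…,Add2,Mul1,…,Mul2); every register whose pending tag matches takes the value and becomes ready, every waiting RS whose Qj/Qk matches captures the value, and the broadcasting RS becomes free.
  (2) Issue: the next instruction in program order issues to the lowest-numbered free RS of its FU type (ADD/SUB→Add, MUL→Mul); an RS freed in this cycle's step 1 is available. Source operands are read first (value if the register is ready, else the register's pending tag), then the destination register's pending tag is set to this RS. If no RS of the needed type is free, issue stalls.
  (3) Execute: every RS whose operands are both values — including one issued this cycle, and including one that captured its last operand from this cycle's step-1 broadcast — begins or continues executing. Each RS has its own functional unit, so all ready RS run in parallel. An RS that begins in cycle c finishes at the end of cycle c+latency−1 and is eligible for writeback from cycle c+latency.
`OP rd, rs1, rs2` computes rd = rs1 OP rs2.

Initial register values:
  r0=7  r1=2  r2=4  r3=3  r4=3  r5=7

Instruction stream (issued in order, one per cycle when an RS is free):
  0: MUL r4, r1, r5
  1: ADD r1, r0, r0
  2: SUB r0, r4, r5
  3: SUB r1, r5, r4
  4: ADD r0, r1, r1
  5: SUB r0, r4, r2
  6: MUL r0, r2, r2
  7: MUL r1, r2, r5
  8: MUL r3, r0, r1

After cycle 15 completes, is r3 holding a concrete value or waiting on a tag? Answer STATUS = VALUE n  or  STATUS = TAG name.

STATUS = TAG Mul1

c1: issue MUL r4<-Mul1 | r0:7,r1:2,r2:4,r3:3,r4:Mul1,r5:7
c2: issue ADD r1<-Add1 | r0:7,r1:Add1,r2:4,r3:3,r4:Mul1,r5:7
c3: issue SUB r0<-Add2 | r0:Add2,r1:Add1,r2:4,r3:3,r4:Mul1,r5:7
c4: CDB Add1=14; issue SUB r1<-Add1 | r0:Add2,r1:Add1,r2:4,r3:3,r4:Mul1,r5:7
c5: CDB Mul1=14; stall | r0:Add2,r1:Add1,r2:4,r3:3,r4:14,r5:7
c6: stall | r0:Add2,r1:Add1,r2:4,r3:3,r4:14,r5:7
c7: CDB Add1=-7; issue ADD r0<-Add1 | r0:Add1,r1:-7,r2:4,r3:3,r4:14,r5:7
c8: CDB Add2=7; issue SUB r0<-Add2 | r0:Add2,r1:-7,r2:4,r3:3,r4:14,r5:7
c9: CDB Add1=-14; issue MUL r0<-Mul1 | r0:Mul1,r1:-7,r2:4,r3:3,r4:14,r5:7
c10: CDB Add2=10; issue MUL r1<-Mul2 | r0:Mul1,r1:Mul2,r2:4,r3:3,r4:14,r5:7
c11: stall | r0:Mul1,r1:Mul2,r2:4,r3:3,r4:14,r5:7
c12: stall | r0:Mul1,r1:Mul2,r2:4,r3:3,r4:14,r5:7
c13: CDB Mul1=16; issue MUL r3<-Mul1 | r0:16,r1:Mul2,r2:4,r3:Mul1,r4:14,r5:7
c14: CDB Mul2=28 | r0:16,r1:28,r2:4,r3:Mul1,r4:14,r5:7
c15: - | r0:16,r1:28,r2:4,r3:Mul1,r4:14,r5:7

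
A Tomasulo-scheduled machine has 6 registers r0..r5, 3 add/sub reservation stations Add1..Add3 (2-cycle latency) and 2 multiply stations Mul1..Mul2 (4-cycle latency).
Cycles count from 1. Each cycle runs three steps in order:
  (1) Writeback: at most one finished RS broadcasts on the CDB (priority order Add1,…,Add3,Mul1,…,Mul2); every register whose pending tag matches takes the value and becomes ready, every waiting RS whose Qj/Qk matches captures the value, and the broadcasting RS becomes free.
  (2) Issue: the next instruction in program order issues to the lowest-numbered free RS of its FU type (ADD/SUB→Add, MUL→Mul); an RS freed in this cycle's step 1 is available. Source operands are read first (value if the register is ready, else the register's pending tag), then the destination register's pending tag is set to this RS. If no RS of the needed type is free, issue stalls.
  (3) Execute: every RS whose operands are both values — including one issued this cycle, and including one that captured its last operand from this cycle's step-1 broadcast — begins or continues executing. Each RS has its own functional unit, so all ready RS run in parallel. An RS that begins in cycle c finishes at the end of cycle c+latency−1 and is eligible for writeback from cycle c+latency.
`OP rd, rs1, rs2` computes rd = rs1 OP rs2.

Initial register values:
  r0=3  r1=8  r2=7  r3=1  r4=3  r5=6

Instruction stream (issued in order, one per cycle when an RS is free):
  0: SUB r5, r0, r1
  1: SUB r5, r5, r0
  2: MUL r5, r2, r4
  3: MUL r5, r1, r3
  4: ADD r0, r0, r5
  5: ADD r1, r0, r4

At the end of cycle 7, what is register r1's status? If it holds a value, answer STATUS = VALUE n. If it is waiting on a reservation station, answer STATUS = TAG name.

STATUS = TAG Add2

cycle 1: issue SUB r5<-Add1 // r0:3,r1:8,r2:7,r3:1,r4:3,r5:Add1
cycle 2: issue SUB r5<-Add2 // r0:3,r1:8,r2:7,r3:1,r4:3,r5:Add2
cycle 3: CDB Add1=-5; issue MUL r5<-Mul1 // r0:3,r1:8,r2:7,r3:1,r4:3,r5:Mul1
cycle 4: issue MUL r5<-Mul2 // r0:3,r1:8,r2:7,r3:1,r4:3,r5:Mul2
cycle 5: CDB Add2=-8; issue ADD r0<-Add1 // r0:Add1,r1:8,r2:7,r3:1,r4:3,r5:Mul2
cycle 6: issue ADD r1<-Add2 // r0:Add1,r1:Add2,r2:7,r3:1,r4:3,r5:Mul2
cycle 7: CDB Mul1=21 // r0:Add1,r1:Add2,r2:7,r3:1,r4:3,r5:Mul2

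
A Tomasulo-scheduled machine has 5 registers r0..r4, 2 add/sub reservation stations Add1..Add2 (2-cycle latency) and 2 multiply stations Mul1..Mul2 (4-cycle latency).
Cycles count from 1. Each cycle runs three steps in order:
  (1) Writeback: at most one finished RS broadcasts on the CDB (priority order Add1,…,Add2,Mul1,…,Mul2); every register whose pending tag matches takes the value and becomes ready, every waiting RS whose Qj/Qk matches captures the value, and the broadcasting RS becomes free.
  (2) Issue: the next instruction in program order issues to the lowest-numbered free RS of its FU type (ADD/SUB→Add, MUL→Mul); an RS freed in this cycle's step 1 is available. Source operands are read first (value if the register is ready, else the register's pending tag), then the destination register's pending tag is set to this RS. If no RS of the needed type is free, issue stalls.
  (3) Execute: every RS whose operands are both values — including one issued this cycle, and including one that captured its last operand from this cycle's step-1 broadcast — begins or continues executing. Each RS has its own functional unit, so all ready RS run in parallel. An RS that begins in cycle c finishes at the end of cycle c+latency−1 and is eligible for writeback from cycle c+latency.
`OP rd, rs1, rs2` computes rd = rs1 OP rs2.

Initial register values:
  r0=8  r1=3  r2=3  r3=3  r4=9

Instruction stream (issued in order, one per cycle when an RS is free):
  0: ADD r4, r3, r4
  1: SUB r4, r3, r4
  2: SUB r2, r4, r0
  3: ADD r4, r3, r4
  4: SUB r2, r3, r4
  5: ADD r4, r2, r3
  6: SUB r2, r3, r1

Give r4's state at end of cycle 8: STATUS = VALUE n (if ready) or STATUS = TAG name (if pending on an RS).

c1: issue ADD r4<-Add1 | r0:8,r1:3,r2:3,r3:3,r4:Add1
c2: issue SUB r4<-Add2 | r0:8,r1:3,r2:3,r3:3,r4:Add2
c3: CDB Add1=12; issue SUB r2<-Add1 | r0:8,r1:3,r2:Add1,r3:3,r4:Add2
c4: stall | r0:8,r1:3,r2:Add1,r3:3,r4:Add2
c5: CDB Add2=-9; issue ADD r4<-Add2 | r0:8,r1:3,r2:Add1,r3:3,r4:Add2
c6: stall | r0:8,r1:3,r2:Add1,r3:3,r4:Add2
c7: CDB Add1=-17; issue SUB r2<-Add1 | r0:8,r1:3,r2:Add1,r3:3,r4:Add2
c8: CDB Add2=-6; issue ADD r4<-Add2 | r0:8,r1:3,r2:Add1,r3:3,r4:Add2

STATUS = TAG Add2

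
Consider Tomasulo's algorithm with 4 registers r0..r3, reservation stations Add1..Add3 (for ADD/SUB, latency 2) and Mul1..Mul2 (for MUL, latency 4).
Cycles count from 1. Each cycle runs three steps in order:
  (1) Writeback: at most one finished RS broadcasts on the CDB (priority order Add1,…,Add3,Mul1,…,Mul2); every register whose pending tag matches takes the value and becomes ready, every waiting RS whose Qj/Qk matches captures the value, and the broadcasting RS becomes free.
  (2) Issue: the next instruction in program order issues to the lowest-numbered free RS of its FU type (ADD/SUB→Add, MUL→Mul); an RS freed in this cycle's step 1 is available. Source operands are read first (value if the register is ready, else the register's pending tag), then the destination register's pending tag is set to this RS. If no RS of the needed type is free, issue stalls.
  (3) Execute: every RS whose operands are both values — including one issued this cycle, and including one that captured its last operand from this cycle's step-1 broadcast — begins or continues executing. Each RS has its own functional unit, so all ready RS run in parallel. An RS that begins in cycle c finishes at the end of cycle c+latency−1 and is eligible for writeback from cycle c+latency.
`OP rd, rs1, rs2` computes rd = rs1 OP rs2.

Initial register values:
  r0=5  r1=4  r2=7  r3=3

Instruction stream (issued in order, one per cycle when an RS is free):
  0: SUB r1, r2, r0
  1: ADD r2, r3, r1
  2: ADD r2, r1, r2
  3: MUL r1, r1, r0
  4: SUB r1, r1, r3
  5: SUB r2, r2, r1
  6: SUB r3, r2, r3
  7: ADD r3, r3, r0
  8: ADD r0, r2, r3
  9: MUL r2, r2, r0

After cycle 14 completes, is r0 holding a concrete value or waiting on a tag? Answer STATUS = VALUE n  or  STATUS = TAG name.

STATUS = TAG Add3

c1: issue SUB r1<-Add1 | r0:5,r1:Add1,r2:7,r3:3
c2: issue ADD r2<-Add2 | r0:5,r1:Add1,r2:Add2,r3:3
c3: CDB Add1=2; issue ADD r2<-Add1 | r0:5,r1:2,r2:Add1,r3:3
c4: issue MUL r1<-Mul1 | r0:5,r1:Mul1,r2:Add1,r3:3
c5: CDB Add2=5; issue SUB r1<-Add2 | r0:5,r1:Add2,r2:Add1,r3:3
c6: issue SUB r2<-Add3 | r0:5,r1:Add2,r2:Add3,r3:3
c7: CDB Add1=7; issue SUB r3<-Add1 | r0:5,r1:Add2,r2:Add3,r3:Add1
c8: CDB Mul1=10; stall | r0:5,r1:Add2,r2:Add3,r3:Add1
c9: stall | r0:5,r1:Add2,r2:Add3,r3:Add1
c10: CDB Add2=7; issue ADD r3<-Add2 | r0:5,r1:7,r2:Add3,r3:Add2
c11: stall | r0:5,r1:7,r2:Add3,r3:Add2
c12: CDB Add3=0; issue ADD r0<-Add3 | r0:Add3,r1:7,r2:0,r3:Add2
c13: issue MUL r2<-Mul1 | r0:Add3,r1:7,r2:Mul1,r3:Add2
c14: CDB Add1=-3 | r0:Add3,r1:7,r2:Mul1,r3:Add2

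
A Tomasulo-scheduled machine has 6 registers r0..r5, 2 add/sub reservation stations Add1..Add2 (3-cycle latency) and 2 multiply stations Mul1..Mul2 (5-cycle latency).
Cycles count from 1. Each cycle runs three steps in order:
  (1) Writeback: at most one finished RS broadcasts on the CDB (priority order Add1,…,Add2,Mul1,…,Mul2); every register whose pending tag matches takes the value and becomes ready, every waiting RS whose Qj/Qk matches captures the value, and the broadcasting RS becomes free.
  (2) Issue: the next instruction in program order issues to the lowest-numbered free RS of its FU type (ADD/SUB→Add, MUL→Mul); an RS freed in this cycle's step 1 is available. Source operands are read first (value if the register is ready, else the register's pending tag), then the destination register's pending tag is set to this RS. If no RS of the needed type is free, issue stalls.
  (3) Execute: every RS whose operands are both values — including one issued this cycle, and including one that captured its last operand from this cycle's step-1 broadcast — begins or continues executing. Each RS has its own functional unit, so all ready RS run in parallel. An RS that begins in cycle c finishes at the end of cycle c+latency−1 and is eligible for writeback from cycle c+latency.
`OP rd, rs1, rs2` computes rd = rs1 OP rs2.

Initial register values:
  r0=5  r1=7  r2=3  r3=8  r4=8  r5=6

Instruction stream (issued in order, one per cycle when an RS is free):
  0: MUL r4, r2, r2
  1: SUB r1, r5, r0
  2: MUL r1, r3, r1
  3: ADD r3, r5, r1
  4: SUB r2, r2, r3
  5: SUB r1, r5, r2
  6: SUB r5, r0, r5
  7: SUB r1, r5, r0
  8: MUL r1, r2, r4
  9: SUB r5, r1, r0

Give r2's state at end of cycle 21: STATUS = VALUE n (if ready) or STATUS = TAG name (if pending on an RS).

STATUS = VALUE -11

c1: issue MUL r4<-Mul1 | r0:5,r1:7,r2:3,r3:8,r4:Mul1,r5:6
c2: issue SUB r1<-Add1 | r0:5,r1:Add1,r2:3,r3:8,r4:Mul1,r5:6
c3: issue MUL r1<-Mul2 | r0:5,r1:Mul2,r2:3,r3:8,r4:Mul1,r5:6
c4: issue ADD r3<-Add2 | r0:5,r1:Mul2,r2:3,r3:Add2,r4:Mul1,r5:6
c5: CDB Add1=1; issue SUB r2<-Add1 | r0:5,r1:Mul2,r2:Add1,r3:Add2,r4:Mul1,r5:6
c6: CDB Mul1=9; stall | r0:5,r1:Mul2,r2:Add1,r3:Add2,r4:9,r5:6
c7: stall | r0:5,r1:Mul2,r2:Add1,r3:Add2,r4:9,r5:6
c8: stall | r0:5,r1:Mul2,r2:Add1,r3:Add2,r4:9,r5:6
c9: stall | r0:5,r1:Mul2,r2:Add1,r3:Add2,r4:9,r5:6
c10: CDB Mul2=8; stall | r0:5,r1:8,r2:Add1,r3:Add2,r4:9,r5:6
c11: stall | r0:5,r1:8,r2:Add1,r3:Add2,r4:9,r5:6
c12: stall | r0:5,r1:8,r2:Add1,r3:Add2,r4:9,r5:6
c13: CDB Add2=14; issue SUB r1<-Add2 | r0:5,r1:Add2,r2:Add1,r3:14,r4:9,r5:6
c14: stall | r0:5,r1:Add2,r2:Add1,r3:14,r4:9,r5:6
c15: stall | r0:5,r1:Add2,r2:Add1,r3:14,r4:9,r5:6
c16: CDB Add1=-11; issue SUB r5<-Add1 | r0:5,r1:Add2,r2:-11,r3:14,r4:9,r5:Add1
c17: stall | r0:5,r1:Add2,r2:-11,r3:14,r4:9,r5:Add1
c18: stall | r0:5,r1:Add2,r2:-11,r3:14,r4:9,r5:Add1
c19: CDB Add1=-1; issue SUB r1<-Add1 | r0:5,r1:Add1,r2:-11,r3:14,r4:9,r5:-1
c20: CDB Add2=17; issue MUL r1<-Mul1 | r0:5,r1:Mul1,r2:-11,r3:14,r4:9,r5:-1
c21: issue SUB r5<-Add2 | r0:5,r1:Mul1,r2:-11,r3:14,r4:9,r5:Add2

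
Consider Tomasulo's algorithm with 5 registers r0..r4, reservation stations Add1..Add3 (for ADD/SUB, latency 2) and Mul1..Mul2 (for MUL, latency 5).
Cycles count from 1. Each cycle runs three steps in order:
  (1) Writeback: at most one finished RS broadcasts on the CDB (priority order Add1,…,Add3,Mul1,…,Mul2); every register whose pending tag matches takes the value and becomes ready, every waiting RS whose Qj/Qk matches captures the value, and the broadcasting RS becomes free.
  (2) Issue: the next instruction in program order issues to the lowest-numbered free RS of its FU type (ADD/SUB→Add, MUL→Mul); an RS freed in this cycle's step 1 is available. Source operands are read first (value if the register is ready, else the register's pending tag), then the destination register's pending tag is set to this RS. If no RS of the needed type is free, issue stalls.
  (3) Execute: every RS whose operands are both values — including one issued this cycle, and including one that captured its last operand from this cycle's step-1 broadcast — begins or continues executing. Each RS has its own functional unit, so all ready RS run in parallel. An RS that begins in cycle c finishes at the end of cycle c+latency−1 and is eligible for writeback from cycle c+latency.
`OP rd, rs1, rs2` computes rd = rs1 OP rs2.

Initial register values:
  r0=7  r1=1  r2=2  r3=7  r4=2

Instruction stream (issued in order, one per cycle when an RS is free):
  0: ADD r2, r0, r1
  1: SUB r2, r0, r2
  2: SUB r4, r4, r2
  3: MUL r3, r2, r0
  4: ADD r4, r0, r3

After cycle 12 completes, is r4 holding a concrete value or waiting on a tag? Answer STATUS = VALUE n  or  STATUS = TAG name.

cycle 1: issue ADD r2<-Add1 // r0:7,r1:1,r2:Add1,r3:7,r4:2
cycle 2: issue SUB r2<-Add2 // r0:7,r1:1,r2:Add2,r3:7,r4:2
cycle 3: CDB Add1=8; issue SUB r4<-Add1 // r0:7,r1:1,r2:Add2,r3:7,r4:Add1
cycle 4: issue MUL r3<-Mul1 // r0:7,r1:1,r2:Add2,r3:Mul1,r4:Add1
cycle 5: CDB Add2=-1; issue ADD r4<-Add2 // r0:7,r1:1,r2:-1,r3:Mul1,r4:Add2
cycle 6: - // r0:7,r1:1,r2:-1,r3:Mul1,r4:Add2
cycle 7: CDB Add1=3 // r0:7,r1:1,r2:-1,r3:Mul1,r4:Add2
cycle 8: - // r0:7,r1:1,r2:-1,r3:Mul1,r4:Add2
cycle 9: - // r0:7,r1:1,r2:-1,r3:Mul1,r4:Add2
cycle 10: CDB Mul1=-7 // r0:7,r1:1,r2:-1,r3:-7,r4:Add2
cycle 11: - // r0:7,r1:1,r2:-1,r3:-7,r4:Add2
cycle 12: CDB Add2=0 // r0:7,r1:1,r2:-1,r3:-7,r4:0

STATUS = VALUE 0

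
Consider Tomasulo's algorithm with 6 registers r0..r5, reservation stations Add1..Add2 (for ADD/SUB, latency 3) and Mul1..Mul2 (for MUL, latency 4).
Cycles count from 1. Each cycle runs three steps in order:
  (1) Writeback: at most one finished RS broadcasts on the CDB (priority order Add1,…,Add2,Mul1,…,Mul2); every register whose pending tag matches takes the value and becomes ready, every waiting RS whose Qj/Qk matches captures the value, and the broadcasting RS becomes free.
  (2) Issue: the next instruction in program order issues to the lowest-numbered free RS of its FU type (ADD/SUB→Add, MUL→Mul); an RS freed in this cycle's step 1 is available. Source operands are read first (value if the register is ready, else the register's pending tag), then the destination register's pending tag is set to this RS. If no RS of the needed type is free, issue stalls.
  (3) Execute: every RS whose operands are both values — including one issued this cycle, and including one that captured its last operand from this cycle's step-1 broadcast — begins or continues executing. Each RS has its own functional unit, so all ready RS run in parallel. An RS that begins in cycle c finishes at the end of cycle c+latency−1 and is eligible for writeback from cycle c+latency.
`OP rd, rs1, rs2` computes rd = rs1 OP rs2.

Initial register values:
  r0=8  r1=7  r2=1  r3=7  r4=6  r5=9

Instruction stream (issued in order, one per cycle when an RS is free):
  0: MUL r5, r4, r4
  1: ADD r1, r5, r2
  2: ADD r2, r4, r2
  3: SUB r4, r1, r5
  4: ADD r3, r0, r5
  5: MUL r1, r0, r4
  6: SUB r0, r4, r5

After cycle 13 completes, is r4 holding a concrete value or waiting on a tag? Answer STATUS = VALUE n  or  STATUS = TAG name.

cycle 1: issue MUL r5<-Mul1 // r0:8,r1:7,r2:1,r3:7,r4:6,r5:Mul1
cycle 2: issue ADD r1<-Add1 // r0:8,r1:Add1,r2:1,r3:7,r4:6,r5:Mul1
cycle 3: issue ADD r2<-Add2 // r0:8,r1:Add1,r2:Add2,r3:7,r4:6,r5:Mul1
cycle 4: stall // r0:8,r1:Add1,r2:Add2,r3:7,r4:6,r5:Mul1
cycle 5: CDB Mul1=36; stall // r0:8,r1:Add1,r2:Add2,r3:7,r4:6,r5:36
cycle 6: CDB Add2=7; issue SUB r4<-Add2 // r0:8,r1:Add1,r2:7,r3:7,r4:Add2,r5:36
cycle 7: stall // r0:8,r1:Add1,r2:7,r3:7,r4:Add2,r5:36
cycle 8: CDB Add1=37; issue ADD r3<-Add1 // r0:8,r1:37,r2:7,r3:Add1,r4:Add2,r5:36
cycle 9: issue MUL r1<-Mul1 // r0:8,r1:Mul1,r2:7,r3:Add1,r4:Add2,r5:36
cycle 10: stall // r0:8,r1:Mul1,r2:7,r3:Add1,r4:Add2,r5:36
cycle 11: CDB Add1=44; issue SUB r0<-Add1 // r0:Add1,r1:Mul1,r2:7,r3:44,r4:Add2,r5:36
cycle 12: CDB Add2=1 // r0:Add1,r1:Mul1,r2:7,r3:44,r4:1,r5:36
cycle 13: - // r0:Add1,r1:Mul1,r2:7,r3:44,r4:1,r5:36

STATUS = VALUE 1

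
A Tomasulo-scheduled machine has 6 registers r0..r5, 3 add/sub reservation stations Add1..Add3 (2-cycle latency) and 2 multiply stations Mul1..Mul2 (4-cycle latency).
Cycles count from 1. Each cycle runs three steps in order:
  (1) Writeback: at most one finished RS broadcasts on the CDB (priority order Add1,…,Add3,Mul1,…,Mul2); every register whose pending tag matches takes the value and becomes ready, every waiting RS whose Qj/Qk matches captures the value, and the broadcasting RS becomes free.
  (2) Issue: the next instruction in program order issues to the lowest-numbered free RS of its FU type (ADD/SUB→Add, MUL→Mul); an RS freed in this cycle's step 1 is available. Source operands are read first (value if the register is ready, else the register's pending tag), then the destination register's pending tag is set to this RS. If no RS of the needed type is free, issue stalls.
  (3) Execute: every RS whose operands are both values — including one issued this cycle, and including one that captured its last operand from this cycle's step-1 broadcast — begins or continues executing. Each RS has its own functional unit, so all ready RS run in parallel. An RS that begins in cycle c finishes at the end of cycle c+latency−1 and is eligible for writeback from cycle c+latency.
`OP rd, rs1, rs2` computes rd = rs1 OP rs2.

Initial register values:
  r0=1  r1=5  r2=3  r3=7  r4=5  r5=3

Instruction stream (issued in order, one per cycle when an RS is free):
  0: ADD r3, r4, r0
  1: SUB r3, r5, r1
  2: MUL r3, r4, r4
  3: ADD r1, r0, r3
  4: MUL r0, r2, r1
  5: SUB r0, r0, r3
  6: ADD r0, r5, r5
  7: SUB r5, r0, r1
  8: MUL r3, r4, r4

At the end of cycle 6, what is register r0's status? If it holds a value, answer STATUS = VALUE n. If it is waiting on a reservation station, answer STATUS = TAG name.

c1: issue ADD r3<-Add1 | r0:1,r1:5,r2:3,r3:Add1,r4:5,r5:3
c2: issue SUB r3<-Add2 | r0:1,r1:5,r2:3,r3:Add2,r4:5,r5:3
c3: CDB Add1=6; issue MUL r3<-Mul1 | r0:1,r1:5,r2:3,r3:Mul1,r4:5,r5:3
c4: CDB Add2=-2; issue ADD r1<-Add1 | r0:1,r1:Add1,r2:3,r3:Mul1,r4:5,r5:3
c5: issue MUL r0<-Mul2 | r0:Mul2,r1:Add1,r2:3,r3:Mul1,r4:5,r5:3
c6: issue SUB r0<-Add2 | r0:Add2,r1:Add1,r2:3,r3:Mul1,r4:5,r5:3

STATUS = TAG Add2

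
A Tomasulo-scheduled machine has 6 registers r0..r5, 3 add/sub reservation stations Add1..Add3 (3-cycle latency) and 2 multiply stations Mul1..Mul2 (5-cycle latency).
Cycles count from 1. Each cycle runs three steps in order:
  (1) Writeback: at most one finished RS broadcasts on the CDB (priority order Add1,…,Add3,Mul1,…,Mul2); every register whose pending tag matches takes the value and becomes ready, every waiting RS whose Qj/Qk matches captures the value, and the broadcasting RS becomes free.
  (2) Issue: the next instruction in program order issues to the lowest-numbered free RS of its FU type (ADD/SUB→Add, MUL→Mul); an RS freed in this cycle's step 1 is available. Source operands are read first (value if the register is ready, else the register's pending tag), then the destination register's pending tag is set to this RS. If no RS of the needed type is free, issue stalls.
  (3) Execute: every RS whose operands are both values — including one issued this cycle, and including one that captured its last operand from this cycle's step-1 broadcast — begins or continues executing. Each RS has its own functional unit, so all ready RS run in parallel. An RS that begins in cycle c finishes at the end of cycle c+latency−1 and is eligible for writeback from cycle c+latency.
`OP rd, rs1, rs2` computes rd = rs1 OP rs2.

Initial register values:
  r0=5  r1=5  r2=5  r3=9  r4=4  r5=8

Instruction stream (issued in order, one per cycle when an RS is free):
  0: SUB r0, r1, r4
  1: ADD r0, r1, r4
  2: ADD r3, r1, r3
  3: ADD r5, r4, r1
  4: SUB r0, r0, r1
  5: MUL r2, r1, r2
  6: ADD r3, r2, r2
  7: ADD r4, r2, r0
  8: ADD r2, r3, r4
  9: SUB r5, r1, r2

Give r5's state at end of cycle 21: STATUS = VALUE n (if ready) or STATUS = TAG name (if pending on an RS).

STATUS = VALUE -74

c1: issue SUB r0<-Add1 | r0:Add1,r1:5,r2:5,r3:9,r4:4,r5:8
c2: issue ADD r0<-Add2 | r0:Add2,r1:5,r2:5,r3:9,r4:4,r5:8
c3: issue ADD r3<-Add3 | r0:Add2,r1:5,r2:5,r3:Add3,r4:4,r5:8
c4: CDB Add1=1; issue ADD r5<-Add1 | r0:Add2,r1:5,r2:5,r3:Add3,r4:4,r5:Add1
c5: CDB Add2=9; issue SUB r0<-Add2 | r0:Add2,r1:5,r2:5,r3:Add3,r4:4,r5:Add1
c6: CDB Add3=14; issue MUL r2<-Mul1 | r0:Add2,r1:5,r2:Mul1,r3:14,r4:4,r5:Add1
c7: CDB Add1=9; issue ADD r3<-Add1 | r0:Add2,r1:5,r2:Mul1,r3:Add1,r4:4,r5:9
c8: CDB Add2=4; issue ADD r4<-Add2 | r0:4,r1:5,r2:Mul1,r3:Add1,r4:Add2,r5:9
c9: issue ADD r2<-Add3 | r0:4,r1:5,r2:Add3,r3:Add1,r4:Add2,r5:9
c10: stall | r0:4,r1:5,r2:Add3,r3:Add1,r4:Add2,r5:9
c11: CDB Mul1=25; stall | r0:4,r1:5,r2:Add3,r3:Add1,r4:Add2,r5:9
c12: stall | r0:4,r1:5,r2:Add3,r3:Add1,r4:Add2,r5:9
c13: stall | r0:4,r1:5,r2:Add3,r3:Add1,r4:Add2,r5:9
c14: CDB Add1=50; issue SUB r5<-Add1 | r0:4,r1:5,r2:Add3,r3:50,r4:Add2,r5:Add1
c15: CDB Add2=29 | r0:4,r1:5,r2:Add3,r3:50,r4:29,r5:Add1
c16: - | r0:4,r1:5,r2:Add3,r3:50,r4:29,r5:Add1
c17: - | r0:4,r1:5,r2:Add3,r3:50,r4:29,r5:Add1
c18: CDB Add3=79 | r0:4,r1:5,r2:79,r3:50,r4:29,r5:Add1
c19: - | r0:4,r1:5,r2:79,r3:50,r4:29,r5:Add1
c20: - | r0:4,r1:5,r2:79,r3:50,r4:29,r5:Add1
c21: CDB Add1=-74 | r0:4,r1:5,r2:79,r3:50,r4:29,r5:-74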